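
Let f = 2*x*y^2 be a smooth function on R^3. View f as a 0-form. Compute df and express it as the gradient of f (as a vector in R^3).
df = (2*y^2) dx + (4*x*y) dy + (0) dz; grad f = (2*y^2, 4*x*y, 0)

For a 0-form f, d f = (∂f/∂x) dx + (∂f/∂y) dy + (∂f/∂z) dz. The components of the vector representation are exactly the entries of grad f in Cartesian coordinates:
  ∂f/∂x = 2*y^2
  ∂f/∂y = 4*x*y
  ∂f/∂z = 0.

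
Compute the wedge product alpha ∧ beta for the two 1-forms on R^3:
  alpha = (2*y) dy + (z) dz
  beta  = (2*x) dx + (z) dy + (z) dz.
alpha ∧ beta = (-4*x*y) dx ∧ dy + (z*(2*y - z)) dy ∧ dz + (-2*x*z) dx ∧ dz

Distribute the wedge, using dx_i ∧ dx_j = -dx_j ∧ dx_i and dx_i ∧ dx_i = 0. For each pair (i, j) with i < j, the coefficient of dx_i ∧ dx_j in alpha ∧ beta is (alpha_i * beta_j - alpha_j * beta_i). Collecting: alpha ∧ beta = (-4*x*y) dx ∧ dy + (z*(2*y - z)) dy ∧ dz + (-2*x*z) dx ∧ dz.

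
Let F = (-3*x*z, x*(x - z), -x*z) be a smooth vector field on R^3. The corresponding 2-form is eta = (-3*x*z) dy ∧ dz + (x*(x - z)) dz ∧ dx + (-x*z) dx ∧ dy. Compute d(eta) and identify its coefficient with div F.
d(eta) = (-x - 3*z) dx ∧ dy ∧ dz; div F = -x - 3*z

For a 2-form in R^3 of the form above, applying d gives a 3-form with coefficient ∂P/∂x + ∂Q/∂y + ∂R/∂z:
  ∂P/∂x = -3*z
  ∂Q/∂y = 0
  ∂R/∂z = -x
Sum = -x - 3*z, which is exactly div F.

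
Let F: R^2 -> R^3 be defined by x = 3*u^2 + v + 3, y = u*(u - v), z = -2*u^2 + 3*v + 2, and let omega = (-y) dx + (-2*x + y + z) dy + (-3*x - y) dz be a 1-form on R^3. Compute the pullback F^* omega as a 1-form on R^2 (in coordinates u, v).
F^* omega = (20*u^3 + 7*u^2*v + u*v^2 + 14*u*v + 28*u - v^2 + 4*v) du + (7*u^3 + u^2*v - 31*u^2 + 3*u*v + 4*u - 9*v - 27) dv

Using F^*(f dg) = (f ∘ F) d(g ∘ F), substitute each coordinate x_i by F_i(u, v) in f_i, and replace dx_i by d F_i = (∂F_i/∂u) du + (∂F_i/∂v) dv.
  For the x component: f_1(F) = u*(-u + v); d F_1 = (6*u) du + (1) dv
  For the y component: f_2(F) = -7*u^2 - u*v + v - 4; d F_2 = (2*u - v) du + (-u) dv
  For the z component: f_3(F) = -10*u^2 + u*v - 3*v - 9; d F_3 = (-4*u) du + (3) dv
Combining and collecting du, dv coefficients:
  coeff of du: 20*u^3 + 7*u^2*v + u*v^2 + 14*u*v + 28*u - v^2 + 4*v
  coeff of dv: 7*u^3 + u^2*v - 31*u^2 + 3*u*v + 4*u - 9*v - 27
F^* omega = (20*u^3 + 7*u^2*v + u*v^2 + 14*u*v + 28*u - v^2 + 4*v) du + (7*u^3 + u^2*v - 31*u^2 + 3*u*v + 4*u - 9*v - 27) dv.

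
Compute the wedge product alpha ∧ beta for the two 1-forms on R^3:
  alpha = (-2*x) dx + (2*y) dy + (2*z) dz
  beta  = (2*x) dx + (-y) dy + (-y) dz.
alpha ∧ beta = (-2*x*y) dx ∧ dy + (2*x*(y - 2*z)) dx ∧ dz + (2*y*(-y + z)) dy ∧ dz

Distribute the wedge, using dx_i ∧ dx_j = -dx_j ∧ dx_i and dx_i ∧ dx_i = 0. For each pair (i, j) with i < j, the coefficient of dx_i ∧ dx_j in alpha ∧ beta is (alpha_i * beta_j - alpha_j * beta_i). Collecting: alpha ∧ beta = (-2*x*y) dx ∧ dy + (2*x*(y - 2*z)) dx ∧ dz + (2*y*(-y + z)) dy ∧ dz.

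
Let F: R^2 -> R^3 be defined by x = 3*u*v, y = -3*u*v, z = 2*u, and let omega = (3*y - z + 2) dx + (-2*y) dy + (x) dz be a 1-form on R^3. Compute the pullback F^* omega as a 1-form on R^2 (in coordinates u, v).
F^* omega = (3*v*(-15*u*v + 2)) du + (3*u*(-15*u*v - 2*u + 2)) dv

Using F^*(f dg) = (f ∘ F) d(g ∘ F), substitute each coordinate x_i by F_i(u, v) in f_i, and replace dx_i by d F_i = (∂F_i/∂u) du + (∂F_i/∂v) dv.
  For the x component: f_1(F) = -9*u*v - 2*u + 2; d F_1 = (3*v) du + (3*u) dv
  For the y component: f_2(F) = 6*u*v; d F_2 = (-3*v) du + (-3*u) dv
  For the z component: f_3(F) = 3*u*v; d F_3 = (2) du + (0) dv
Combining and collecting du, dv coefficients:
  coeff of du: 3*v*(-15*u*v + 2)
  coeff of dv: 3*u*(-15*u*v - 2*u + 2)
F^* omega = (3*v*(-15*u*v + 2)) du + (3*u*(-15*u*v - 2*u + 2)) dv.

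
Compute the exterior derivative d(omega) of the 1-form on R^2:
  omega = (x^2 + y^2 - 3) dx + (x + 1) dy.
d(omega) = (1 - 2*y) dx ∧ dy

For a 1-form omega = sum_i f_i dx_i, the exterior derivative is
  d(omega) = sum_{i < j} (∂f_j/∂x_i - ∂f_i/∂x_j) dx_i ∧ dx_j.
  coefficient of dx ∧ dy: ∂f_2/∂x - ∂f_1/∂y = ∂(x + 1)/∂x - ∂(x^2 + y^2 - 3)/∂y = 1 - 2*y
Assembling: d(omega) = (1 - 2*y) dx ∧ dy.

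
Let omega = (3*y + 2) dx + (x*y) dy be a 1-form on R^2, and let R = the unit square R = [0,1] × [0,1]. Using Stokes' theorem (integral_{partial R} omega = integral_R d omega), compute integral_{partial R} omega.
integral_(partial R) omega = -5/2

Stokes: integral_partial_R omega = integral_R d omega with d omega = (∂Q/∂x - ∂P/∂y) dx ∧ dy.
  ∂Q/∂x = y
  ∂P/∂y = 3
  integrand = ∂Q/∂x - ∂P/∂y = y - 3.
Integrating over R: integral_0^1 integral_0^1 (y - 3) dx dy = -5/2.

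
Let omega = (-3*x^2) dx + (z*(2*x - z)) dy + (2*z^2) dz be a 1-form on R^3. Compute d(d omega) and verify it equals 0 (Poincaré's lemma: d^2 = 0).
d(d omega) = 0

Step 1: d omega = sum_{i<j} (∂f_j/∂x_i - ∂f_i/∂x_j) dx_i ∧ dx_j:
  coeff of dx ∧ dy: 2*z
  coeff of dx ∧ dz: 0
  coeff of dy ∧ dz: -2*x + 2*z
Step 2: Apply d again to each 2-form coefficient. The only possible 3-form in R^3 is dx ∧ dy ∧ dz, with coefficient
  ∂(coeff of dy∧dz)/∂x - ∂(coeff of dx∧dz)/∂y + ∂(coeff of dx∧dy)/∂z
  = ∂/∂x (-2*x + 2*z) - ∂/∂y (0) + ∂/∂z (2*z).
Each of these terms simplifies to sums of mixed partials that cancel in pairs. The result is 0 (by equality of mixed partials for smooth functions — Schwarz / Clairaut).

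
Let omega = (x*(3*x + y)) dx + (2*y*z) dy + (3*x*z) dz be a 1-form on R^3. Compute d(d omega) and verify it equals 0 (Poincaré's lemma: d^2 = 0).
d(d omega) = 0

Step 1: d omega = sum_{i<j} (∂f_j/∂x_i - ∂f_i/∂x_j) dx_i ∧ dx_j:
  coeff of dx ∧ dy: -x
  coeff of dx ∧ dz: 3*z
  coeff of dy ∧ dz: -2*y
Step 2: Apply d again to each 2-form coefficient. The only possible 3-form in R^3 is dx ∧ dy ∧ dz, with coefficient
  ∂(coeff of dy∧dz)/∂x - ∂(coeff of dx∧dz)/∂y + ∂(coeff of dx∧dy)/∂z
  = ∂/∂x (-2*y) - ∂/∂y (3*z) + ∂/∂z (-x).
Each of these terms simplifies to sums of mixed partials that cancel in pairs. The result is 0 (by equality of mixed partials for smooth functions — Schwarz / Clairaut).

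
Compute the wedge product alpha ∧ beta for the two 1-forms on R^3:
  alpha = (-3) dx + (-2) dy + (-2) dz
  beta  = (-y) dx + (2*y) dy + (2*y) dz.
alpha ∧ beta = (-8*y) dx ∧ dy + (-8*y) dx ∧ dz

Distribute the wedge, using dx_i ∧ dx_j = -dx_j ∧ dx_i and dx_i ∧ dx_i = 0. For each pair (i, j) with i < j, the coefficient of dx_i ∧ dx_j in alpha ∧ beta is (alpha_i * beta_j - alpha_j * beta_i). Collecting: alpha ∧ beta = (-8*y) dx ∧ dy + (-8*y) dx ∧ dz.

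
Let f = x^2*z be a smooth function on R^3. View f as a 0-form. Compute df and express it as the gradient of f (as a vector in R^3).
df = (2*x*z) dx + (0) dy + (x^2) dz; grad f = (2*x*z, 0, x^2)

For a 0-form f, d f = (∂f/∂x) dx + (∂f/∂y) dy + (∂f/∂z) dz. The components of the vector representation are exactly the entries of grad f in Cartesian coordinates:
  ∂f/∂x = 2*x*z
  ∂f/∂y = 0
  ∂f/∂z = x^2.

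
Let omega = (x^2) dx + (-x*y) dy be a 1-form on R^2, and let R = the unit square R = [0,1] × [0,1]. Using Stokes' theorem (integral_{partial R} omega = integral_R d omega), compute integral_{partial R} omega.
integral_(partial R) omega = -1/2

Stokes: integral_partial_R omega = integral_R d omega with d omega = (∂Q/∂x - ∂P/∂y) dx ∧ dy.
  ∂Q/∂x = -y
  ∂P/∂y = 0
  integrand = ∂Q/∂x - ∂P/∂y = -y.
Integrating over R: integral_0^1 integral_0^1 (-y) dx dy = -1/2.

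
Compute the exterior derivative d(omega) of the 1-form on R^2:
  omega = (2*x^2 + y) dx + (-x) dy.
d(omega) = (-2) dx ∧ dy

For a 1-form omega = sum_i f_i dx_i, the exterior derivative is
  d(omega) = sum_{i < j} (∂f_j/∂x_i - ∂f_i/∂x_j) dx_i ∧ dx_j.
  coefficient of dx ∧ dy: ∂f_2/∂x - ∂f_1/∂y = ∂(-x)/∂x - ∂(2*x^2 + y)/∂y = -2
Assembling: d(omega) = (-2) dx ∧ dy.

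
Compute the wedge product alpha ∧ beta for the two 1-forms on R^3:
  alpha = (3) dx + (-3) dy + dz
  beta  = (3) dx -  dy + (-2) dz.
alpha ∧ beta = (6) dx ∧ dy + (-9) dx ∧ dz + (7) dy ∧ dz

Distribute the wedge, using dx_i ∧ dx_j = -dx_j ∧ dx_i and dx_i ∧ dx_i = 0. For each pair (i, j) with i < j, the coefficient of dx_i ∧ dx_j in alpha ∧ beta is (alpha_i * beta_j - alpha_j * beta_i). Collecting: alpha ∧ beta = (6) dx ∧ dy + (-9) dx ∧ dz + (7) dy ∧ dz.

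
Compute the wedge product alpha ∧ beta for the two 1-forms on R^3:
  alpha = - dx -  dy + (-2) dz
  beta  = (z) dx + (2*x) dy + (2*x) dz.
alpha ∧ beta = (-2*x + z) dx ∧ dy + (-2*x + 2*z) dx ∧ dz + (2*x) dy ∧ dz

Distribute the wedge, using dx_i ∧ dx_j = -dx_j ∧ dx_i and dx_i ∧ dx_i = 0. For each pair (i, j) with i < j, the coefficient of dx_i ∧ dx_j in alpha ∧ beta is (alpha_i * beta_j - alpha_j * beta_i). Collecting: alpha ∧ beta = (-2*x + z) dx ∧ dy + (-2*x + 2*z) dx ∧ dz + (2*x) dy ∧ dz.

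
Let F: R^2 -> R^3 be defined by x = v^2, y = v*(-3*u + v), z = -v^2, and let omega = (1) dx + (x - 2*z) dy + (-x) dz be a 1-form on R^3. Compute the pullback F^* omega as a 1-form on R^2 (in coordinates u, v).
F^* omega = (-9*v^3) du + (v*(-9*u*v + 8*v^2 + 2)) dv

Using F^*(f dg) = (f ∘ F) d(g ∘ F), substitute each coordinate x_i by F_i(u, v) in f_i, and replace dx_i by d F_i = (∂F_i/∂u) du + (∂F_i/∂v) dv.
  For the x component: f_1(F) = 1; d F_1 = (0) du + (2*v) dv
  For the y component: f_2(F) = 3*v^2; d F_2 = (-3*v) du + (-3*u + 2*v) dv
  For the z component: f_3(F) = -v^2; d F_3 = (0) du + (-2*v) dv
Combining and collecting du, dv coefficients:
  coeff of du: -9*v^3
  coeff of dv: v*(-9*u*v + 8*v^2 + 2)
F^* omega = (-9*v^3) du + (v*(-9*u*v + 8*v^2 + 2)) dv.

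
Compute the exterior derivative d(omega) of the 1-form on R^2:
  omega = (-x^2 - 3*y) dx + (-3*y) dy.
d(omega) = (3) dx ∧ dy

For a 1-form omega = sum_i f_i dx_i, the exterior derivative is
  d(omega) = sum_{i < j} (∂f_j/∂x_i - ∂f_i/∂x_j) dx_i ∧ dx_j.
  coefficient of dx ∧ dy: ∂f_2/∂x - ∂f_1/∂y = ∂(-3*y)/∂x - ∂(-x^2 - 3*y)/∂y = 3
Assembling: d(omega) = (3) dx ∧ dy.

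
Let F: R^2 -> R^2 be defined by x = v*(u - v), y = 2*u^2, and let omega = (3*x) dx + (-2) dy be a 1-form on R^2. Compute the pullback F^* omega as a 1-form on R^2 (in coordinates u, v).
F^* omega = (3*u*v^2 - 8*u - 3*v^3) du + (3*v*(u^2 - 3*u*v + 2*v^2)) dv

Using F^*(f dg) = (f ∘ F) d(g ∘ F), substitute each coordinate x_i by F_i(u, v) in f_i, and replace dx_i by d F_i = (∂F_i/∂u) du + (∂F_i/∂v) dv.
  For the x component: f_1(F) = 3*v*(u - v); d F_1 = (v) du + (u - 2*v) dv
  For the y component: f_2(F) = -2; d F_2 = (4*u) du + (0) dv
Combining and collecting du, dv coefficients:
  coeff of du: 3*u*v^2 - 8*u - 3*v^3
  coeff of dv: 3*v*(u^2 - 3*u*v + 2*v^2)
F^* omega = (3*u*v^2 - 8*u - 3*v^3) du + (3*v*(u^2 - 3*u*v + 2*v^2)) dv.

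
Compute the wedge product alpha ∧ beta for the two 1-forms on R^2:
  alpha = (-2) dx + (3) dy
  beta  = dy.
alpha ∧ beta = (-2) dx ∧ dy

Distribute the wedge, using dx_i ∧ dx_j = -dx_j ∧ dx_i and dx_i ∧ dx_i = 0. For each pair (i, j) with i < j, the coefficient of dx_i ∧ dx_j in alpha ∧ beta is (alpha_i * beta_j - alpha_j * beta_i). Collecting: alpha ∧ beta = (-2) dx ∧ dy.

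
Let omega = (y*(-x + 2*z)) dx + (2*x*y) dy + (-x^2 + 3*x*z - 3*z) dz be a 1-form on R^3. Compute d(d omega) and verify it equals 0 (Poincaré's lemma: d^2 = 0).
d(d omega) = 0

Step 1: d omega = sum_{i<j} (∂f_j/∂x_i - ∂f_i/∂x_j) dx_i ∧ dx_j:
  coeff of dx ∧ dy: x + 2*y - 2*z
  coeff of dx ∧ dz: -2*x - 2*y + 3*z
  coeff of dy ∧ dz: 0
Step 2: Apply d again to each 2-form coefficient. The only possible 3-form in R^3 is dx ∧ dy ∧ dz, with coefficient
  ∂(coeff of dy∧dz)/∂x - ∂(coeff of dx∧dz)/∂y + ∂(coeff of dx∧dy)/∂z
  = ∂/∂x (0) - ∂/∂y (-2*x - 2*y + 3*z) + ∂/∂z (x + 2*y - 2*z).
Each of these terms simplifies to sums of mixed partials that cancel in pairs. The result is 0 (by equality of mixed partials for smooth functions — Schwarz / Clairaut).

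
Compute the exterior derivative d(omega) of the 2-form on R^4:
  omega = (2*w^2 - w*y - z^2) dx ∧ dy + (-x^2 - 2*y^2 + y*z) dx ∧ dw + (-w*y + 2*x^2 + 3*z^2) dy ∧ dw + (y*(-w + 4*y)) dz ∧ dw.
d(omega) = (-2*z) dx ∧ dy ∧ dz + (4*w + 4*x + 3*y - z) dx ∧ dy ∧ dw + (-y) dx ∧ dz ∧ dw + (-w + 8*y - 6*z) dy ∧ dz ∧ dw

For a 2-form omega = sum_{i<j} g_{ij} dx_i ∧ dx_j, the exterior derivative is
  d(omega) = sum_{i<j} d(g_{ij}) ∧ dx_i ∧ dx_j = sum_{i<j, k} (∂g_{ij}/∂x_k) dx_k ∧ dx_i ∧ dx_j.
Expand each term, using dx_k ∧ dx_i ∧ dx_j = sgn(permutation) dx_{(a)} ∧ dx_{(b)} ∧ dx_{(c)} with (a < b < c) sorted:
  d(2*w^2 - w*y - z^2) includes (∂/∂z)(2*w^2 - w*y - z^2) dz = (-2*z) dz, which multiplied by dx ∧ dy gives (-2*z) dx ∧ dy ∧ dz
  d(2*w^2 - w*y - z^2) includes (∂/∂w)(2*w^2 - w*y - z^2) dw = (4*w - y) dw, which multiplied by dx ∧ dy gives (4*w - y) dx ∧ dy ∧ dw
  d(-x^2 - 2*y^2 + y*z) includes (∂/∂y)(-x^2 - 2*y^2 + y*z) dy = (-4*y + z) dy, which multiplied by dx ∧ dw gives (4*y - z) dx ∧ dy ∧ dw
  d(-x^2 - 2*y^2 + y*z) includes (∂/∂z)(-x^2 - 2*y^2 + y*z) dz = (y) dz, which multiplied by dx ∧ dw gives (-y) dx ∧ dz ∧ dw
  d(-w*y + 2*x^2 + 3*z^2) includes (∂/∂x)(-w*y + 2*x^2 + 3*z^2) dx = (4*x) dx, which multiplied by dy ∧ dw gives (4*x) dx ∧ dy ∧ dw
  d(-w*y + 2*x^2 + 3*z^2) includes (∂/∂z)(-w*y + 2*x^2 + 3*z^2) dz = (6*z) dz, which multiplied by dy ∧ dw gives (-6*z) dy ∧ dz ∧ dw
  d(y*(-w + 4*y)) includes (∂/∂y)(y*(-w + 4*y)) dy = (-w + 8*y) dy, which multiplied by dz ∧ dw gives (-w + 8*y) dy ∧ dz ∧ dw
Collecting like 3-forms: d(omega) = (-2*z) dx ∧ dy ∧ dz + (4*w + 4*x + 3*y - z) dx ∧ dy ∧ dw + (-y) dx ∧ dz ∧ dw + (-w + 8*y - 6*z) dy ∧ dz ∧ dw.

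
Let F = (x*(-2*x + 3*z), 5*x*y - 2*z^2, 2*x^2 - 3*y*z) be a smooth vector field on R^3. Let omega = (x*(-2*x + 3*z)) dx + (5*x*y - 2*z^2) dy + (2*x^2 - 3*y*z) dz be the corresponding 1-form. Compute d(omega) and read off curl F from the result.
d(omega) = (z) dy ∧ dz + (-x) dz ∧ dx + (5*y) dx ∧ dy; curl F = (z, -x, 5*y)

d omega = sum_{i<j} (∂f_j/∂x_i - ∂f_i/∂x_j) dx_i ∧ dx_j. Under the identification (dy ∧ dz, dz ∧ dx, dx ∧ dy) ↔ (e_x, e_y, e_z), the coefficients are exactly the components of curl F. Compute:
  ∂R/∂y - ∂Q/∂z = (-3*z) - (-4*z) = z
  ∂P/∂z - ∂R/∂x = (3*x) - (4*x) = -x
  ∂Q/∂x - ∂P/∂y = (5*y) - (0) = 5*y.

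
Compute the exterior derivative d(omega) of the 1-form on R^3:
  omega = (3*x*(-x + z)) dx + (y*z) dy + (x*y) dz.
d(omega) = (-3*x + y) dx ∧ dz + (x - y) dy ∧ dz

For a 1-form omega = sum_i f_i dx_i, the exterior derivative is
  d(omega) = sum_{i < j} (∂f_j/∂x_i - ∂f_i/∂x_j) dx_i ∧ dx_j.
  coefficient of dx ∧ dz: ∂f_3/∂x - ∂f_1/∂z = ∂(x*y)/∂x - ∂(3*x*(-x + z))/∂z = -3*x + y
  coefficient of dy ∧ dz: ∂f_3/∂y - ∂f_2/∂z = ∂(x*y)/∂y - ∂(y*z)/∂z = x - y
Assembling: d(omega) = (-3*x + y) dx ∧ dz + (x - y) dy ∧ dz.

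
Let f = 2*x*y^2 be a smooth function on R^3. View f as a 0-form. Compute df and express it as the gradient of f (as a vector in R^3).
df = (2*y^2) dx + (4*x*y) dy + (0) dz; grad f = (2*y^2, 4*x*y, 0)

For a 0-form f, d f = (∂f/∂x) dx + (∂f/∂y) dy + (∂f/∂z) dz. The components of the vector representation are exactly the entries of grad f in Cartesian coordinates:
  ∂f/∂x = 2*y^2
  ∂f/∂y = 4*x*y
  ∂f/∂z = 0.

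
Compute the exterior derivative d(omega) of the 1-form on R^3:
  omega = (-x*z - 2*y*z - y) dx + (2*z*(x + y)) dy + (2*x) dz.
d(omega) = (4*z + 1) dx ∧ dy + (x + 2*y + 2) dx ∧ dz + (-2*x - 2*y) dy ∧ dz

For a 1-form omega = sum_i f_i dx_i, the exterior derivative is
  d(omega) = sum_{i < j} (∂f_j/∂x_i - ∂f_i/∂x_j) dx_i ∧ dx_j.
  coefficient of dx ∧ dy: ∂f_2/∂x - ∂f_1/∂y = ∂(2*z*(x + y))/∂x - ∂(-x*z - 2*y*z - y)/∂y = 4*z + 1
  coefficient of dx ∧ dz: ∂f_3/∂x - ∂f_1/∂z = ∂(2*x)/∂x - ∂(-x*z - 2*y*z - y)/∂z = x + 2*y + 2
  coefficient of dy ∧ dz: ∂f_3/∂y - ∂f_2/∂z = ∂(2*x)/∂y - ∂(2*z*(x + y))/∂z = -2*x - 2*y
Assembling: d(omega) = (4*z + 1) dx ∧ dy + (x + 2*y + 2) dx ∧ dz + (-2*x - 2*y) dy ∧ dz.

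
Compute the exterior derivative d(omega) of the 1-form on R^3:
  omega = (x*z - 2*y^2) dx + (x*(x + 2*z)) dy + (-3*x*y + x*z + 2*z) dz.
d(omega) = (2*x + 4*y + 2*z) dx ∧ dy + (-x - 3*y + z) dx ∧ dz + (-5*x) dy ∧ dz

For a 1-form omega = sum_i f_i dx_i, the exterior derivative is
  d(omega) = sum_{i < j} (∂f_j/∂x_i - ∂f_i/∂x_j) dx_i ∧ dx_j.
  coefficient of dx ∧ dy: ∂f_2/∂x - ∂f_1/∂y = ∂(x*(x + 2*z))/∂x - ∂(x*z - 2*y^2)/∂y = 2*x + 4*y + 2*z
  coefficient of dx ∧ dz: ∂f_3/∂x - ∂f_1/∂z = ∂(-3*x*y + x*z + 2*z)/∂x - ∂(x*z - 2*y^2)/∂z = -x - 3*y + z
  coefficient of dy ∧ dz: ∂f_3/∂y - ∂f_2/∂z = ∂(-3*x*y + x*z + 2*z)/∂y - ∂(x*(x + 2*z))/∂z = -5*x
Assembling: d(omega) = (2*x + 4*y + 2*z) dx ∧ dy + (-x - 3*y + z) dx ∧ dz + (-5*x) dy ∧ dz.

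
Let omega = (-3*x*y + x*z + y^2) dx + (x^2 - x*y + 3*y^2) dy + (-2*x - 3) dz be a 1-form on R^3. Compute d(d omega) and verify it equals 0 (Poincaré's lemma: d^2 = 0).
d(d omega) = 0

Step 1: d omega = sum_{i<j} (∂f_j/∂x_i - ∂f_i/∂x_j) dx_i ∧ dx_j:
  coeff of dx ∧ dy: 5*x - 3*y
  coeff of dx ∧ dz: -x - 2
  coeff of dy ∧ dz: 0
Step 2: Apply d again to each 2-form coefficient. The only possible 3-form in R^3 is dx ∧ dy ∧ dz, with coefficient
  ∂(coeff of dy∧dz)/∂x - ∂(coeff of dx∧dz)/∂y + ∂(coeff of dx∧dy)/∂z
  = ∂/∂x (0) - ∂/∂y (-x - 2) + ∂/∂z (5*x - 3*y).
Each of these terms simplifies to sums of mixed partials that cancel in pairs. The result is 0 (by equality of mixed partials for smooth functions — Schwarz / Clairaut).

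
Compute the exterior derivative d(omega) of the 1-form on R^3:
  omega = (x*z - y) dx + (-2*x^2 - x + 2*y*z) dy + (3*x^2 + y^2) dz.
d(omega) = (-4*x) dx ∧ dy + (5*x) dx ∧ dz

For a 1-form omega = sum_i f_i dx_i, the exterior derivative is
  d(omega) = sum_{i < j} (∂f_j/∂x_i - ∂f_i/∂x_j) dx_i ∧ dx_j.
  coefficient of dx ∧ dy: ∂f_2/∂x - ∂f_1/∂y = ∂(-2*x^2 - x + 2*y*z)/∂x - ∂(x*z - y)/∂y = -4*x
  coefficient of dx ∧ dz: ∂f_3/∂x - ∂f_1/∂z = ∂(3*x^2 + y^2)/∂x - ∂(x*z - y)/∂z = 5*x
Assembling: d(omega) = (-4*x) dx ∧ dy + (5*x) dx ∧ dz.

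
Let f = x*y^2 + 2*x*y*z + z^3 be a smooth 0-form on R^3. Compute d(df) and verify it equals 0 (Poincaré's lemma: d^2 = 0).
d(df) = 0

Step 1: df = sum_i (∂f/∂x_i) dx_i = (y*(y + 2*z)) dx + (2*x*(y + z)) dy + (2*x*y + 3*z^2) dz.
Step 2: Apply d again. Using the 1-form formula, the coefficient of dx ∧ dy in d(df) is ∂^2 f/∂x ∂y - ∂^2 f/∂y ∂x = (2*y + 2*z) - (2*y + 2*z) = 0 (equality of mixed partials for smooth f).
Similarly for dx ∧ dz and dy ∧ dz — all coefficients vanish. So d(df) = 0.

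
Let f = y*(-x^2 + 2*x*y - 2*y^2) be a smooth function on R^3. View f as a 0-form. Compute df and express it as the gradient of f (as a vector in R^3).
df = (2*y*(-x + y)) dx + (-x^2 + 4*x*y - 6*y^2) dy + (0) dz; grad f = (2*y*(-x + y), -x^2 + 4*x*y - 6*y^2, 0)

For a 0-form f, d f = (∂f/∂x) dx + (∂f/∂y) dy + (∂f/∂z) dz. The components of the vector representation are exactly the entries of grad f in Cartesian coordinates:
  ∂f/∂x = 2*y*(-x + y)
  ∂f/∂y = -x^2 + 4*x*y - 6*y^2
  ∂f/∂z = 0.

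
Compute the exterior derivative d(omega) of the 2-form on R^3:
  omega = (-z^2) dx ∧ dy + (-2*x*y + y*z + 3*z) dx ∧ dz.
d(omega) = (2*x - 3*z) dx ∧ dy ∧ dz

For a 2-form omega = sum_{i<j} g_{ij} dx_i ∧ dx_j, the exterior derivative is
  d(omega) = sum_{i<j} d(g_{ij}) ∧ dx_i ∧ dx_j = sum_{i<j, k} (∂g_{ij}/∂x_k) dx_k ∧ dx_i ∧ dx_j.
Expand each term, using dx_k ∧ dx_i ∧ dx_j = sgn(permutation) dx_{(a)} ∧ dx_{(b)} ∧ dx_{(c)} with (a < b < c) sorted:
  d(-z^2) includes (∂/∂z)(-z^2) dz = (-2*z) dz, which multiplied by dx ∧ dy gives (-2*z) dx ∧ dy ∧ dz
  d(-2*x*y + y*z + 3*z) includes (∂/∂y)(-2*x*y + y*z + 3*z) dy = (-2*x + z) dy, which multiplied by dx ∧ dz gives (2*x - z) dx ∧ dy ∧ dz
Collecting like 3-forms: d(omega) = (2*x - 3*z) dx ∧ dy ∧ dz.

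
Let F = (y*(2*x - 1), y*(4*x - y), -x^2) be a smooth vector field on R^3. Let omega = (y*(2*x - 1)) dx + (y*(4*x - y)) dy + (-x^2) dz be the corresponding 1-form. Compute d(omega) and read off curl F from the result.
d(omega) = (0) dy ∧ dz + (2*x) dz ∧ dx + (-2*x + 4*y + 1) dx ∧ dy; curl F = (0, 2*x, -2*x + 4*y + 1)

d omega = sum_{i<j} (∂f_j/∂x_i - ∂f_i/∂x_j) dx_i ∧ dx_j. Under the identification (dy ∧ dz, dz ∧ dx, dx ∧ dy) ↔ (e_x, e_y, e_z), the coefficients are exactly the components of curl F. Compute:
  ∂R/∂y - ∂Q/∂z = (0) - (0) = 0
  ∂P/∂z - ∂R/∂x = (0) - (-2*x) = 2*x
  ∂Q/∂x - ∂P/∂y = (4*y) - (2*x - 1) = -2*x + 4*y + 1.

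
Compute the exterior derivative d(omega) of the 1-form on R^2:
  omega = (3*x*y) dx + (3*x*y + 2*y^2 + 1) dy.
d(omega) = (-3*x + 3*y) dx ∧ dy

For a 1-form omega = sum_i f_i dx_i, the exterior derivative is
  d(omega) = sum_{i < j} (∂f_j/∂x_i - ∂f_i/∂x_j) dx_i ∧ dx_j.
  coefficient of dx ∧ dy: ∂f_2/∂x - ∂f_1/∂y = ∂(3*x*y + 2*y^2 + 1)/∂x - ∂(3*x*y)/∂y = -3*x + 3*y
Assembling: d(omega) = (-3*x + 3*y) dx ∧ dy.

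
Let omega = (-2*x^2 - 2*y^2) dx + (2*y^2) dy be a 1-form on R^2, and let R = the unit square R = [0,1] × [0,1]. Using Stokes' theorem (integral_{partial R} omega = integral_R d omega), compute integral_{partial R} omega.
integral_(partial R) omega = 2

Stokes: integral_partial_R omega = integral_R d omega with d omega = (∂Q/∂x - ∂P/∂y) dx ∧ dy.
  ∂Q/∂x = 0
  ∂P/∂y = -4*y
  integrand = ∂Q/∂x - ∂P/∂y = 4*y.
Integrating over R: integral_0^1 integral_0^1 (4*y) dx dy = 2.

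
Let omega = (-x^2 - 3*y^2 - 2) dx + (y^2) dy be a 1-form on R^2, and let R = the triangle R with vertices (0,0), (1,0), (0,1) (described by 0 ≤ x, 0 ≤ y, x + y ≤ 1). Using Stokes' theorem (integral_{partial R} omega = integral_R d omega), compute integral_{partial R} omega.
integral_(partial R) omega = 1

Stokes: integral_partial_R omega = integral_R d omega with d omega = (∂Q/∂x - ∂P/∂y) dx ∧ dy.
  ∂Q/∂x = 0
  ∂P/∂y = -6*y
  integrand = ∂Q/∂x - ∂P/∂y = 6*y.
Integrating over R: integral_0^1 integral_0^{1-x} (6*y) dy dx = 1.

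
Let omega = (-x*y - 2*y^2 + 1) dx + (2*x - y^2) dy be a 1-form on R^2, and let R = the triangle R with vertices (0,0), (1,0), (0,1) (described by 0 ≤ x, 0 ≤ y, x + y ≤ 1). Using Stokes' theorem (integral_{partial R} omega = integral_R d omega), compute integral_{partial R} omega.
integral_(partial R) omega = 11/6

Stokes: integral_partial_R omega = integral_R d omega with d omega = (∂Q/∂x - ∂P/∂y) dx ∧ dy.
  ∂Q/∂x = 2
  ∂P/∂y = -x - 4*y
  integrand = ∂Q/∂x - ∂P/∂y = x + 4*y + 2.
Integrating over R: integral_0^1 integral_0^{1-x} (x + 4*y + 2) dy dx = 11/6.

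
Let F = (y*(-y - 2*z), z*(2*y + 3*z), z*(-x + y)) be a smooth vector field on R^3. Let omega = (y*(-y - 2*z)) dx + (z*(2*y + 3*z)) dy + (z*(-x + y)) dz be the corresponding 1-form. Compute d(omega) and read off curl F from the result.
d(omega) = (-2*y - 5*z) dy ∧ dz + (-2*y + z) dz ∧ dx + (2*y + 2*z) dx ∧ dy; curl F = (-2*y - 5*z, -2*y + z, 2*y + 2*z)

d omega = sum_{i<j} (∂f_j/∂x_i - ∂f_i/∂x_j) dx_i ∧ dx_j. Under the identification (dy ∧ dz, dz ∧ dx, dx ∧ dy) ↔ (e_x, e_y, e_z), the coefficients are exactly the components of curl F. Compute:
  ∂R/∂y - ∂Q/∂z = (z) - (2*y + 6*z) = -2*y - 5*z
  ∂P/∂z - ∂R/∂x = (-2*y) - (-z) = -2*y + z
  ∂Q/∂x - ∂P/∂y = (0) - (-2*y - 2*z) = 2*y + 2*z.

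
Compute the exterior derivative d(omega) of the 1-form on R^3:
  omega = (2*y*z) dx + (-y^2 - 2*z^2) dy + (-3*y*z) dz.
d(omega) = (-2*z) dx ∧ dy + (-2*y) dx ∧ dz + (z) dy ∧ dz

For a 1-form omega = sum_i f_i dx_i, the exterior derivative is
  d(omega) = sum_{i < j} (∂f_j/∂x_i - ∂f_i/∂x_j) dx_i ∧ dx_j.
  coefficient of dx ∧ dy: ∂f_2/∂x - ∂f_1/∂y = ∂(-y^2 - 2*z^2)/∂x - ∂(2*y*z)/∂y = -2*z
  coefficient of dx ∧ dz: ∂f_3/∂x - ∂f_1/∂z = ∂(-3*y*z)/∂x - ∂(2*y*z)/∂z = -2*y
  coefficient of dy ∧ dz: ∂f_3/∂y - ∂f_2/∂z = ∂(-3*y*z)/∂y - ∂(-y^2 - 2*z^2)/∂z = z
Assembling: d(omega) = (-2*z) dx ∧ dy + (-2*y) dx ∧ dz + (z) dy ∧ dz.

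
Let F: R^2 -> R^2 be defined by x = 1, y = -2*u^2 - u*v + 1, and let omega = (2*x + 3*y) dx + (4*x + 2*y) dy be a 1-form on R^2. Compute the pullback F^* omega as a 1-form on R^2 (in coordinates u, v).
F^* omega = (16*u^3 + 12*u^2*v + 2*u*v^2 - 24*u - 6*v) du + (2*u*(2*u^2 + u*v - 3)) dv

Using F^*(f dg) = (f ∘ F) d(g ∘ F), substitute each coordinate x_i by F_i(u, v) in f_i, and replace dx_i by d F_i = (∂F_i/∂u) du + (∂F_i/∂v) dv.
  For the x component: f_1(F) = -6*u^2 - 3*u*v + 5; d F_1 = (0) du + (0) dv
  For the y component: f_2(F) = -4*u^2 - 2*u*v + 6; d F_2 = (-4*u - v) du + (-u) dv
Combining and collecting du, dv coefficients:
  coeff of du: 16*u^3 + 12*u^2*v + 2*u*v^2 - 24*u - 6*v
  coeff of dv: 2*u*(2*u^2 + u*v - 3)
F^* omega = (16*u^3 + 12*u^2*v + 2*u*v^2 - 24*u - 6*v) du + (2*u*(2*u^2 + u*v - 3)) dv.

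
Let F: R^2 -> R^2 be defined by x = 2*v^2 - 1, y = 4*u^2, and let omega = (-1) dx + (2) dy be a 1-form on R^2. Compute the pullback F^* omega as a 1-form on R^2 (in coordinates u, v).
F^* omega = (16*u) du + (-4*v) dv

Using F^*(f dg) = (f ∘ F) d(g ∘ F), substitute each coordinate x_i by F_i(u, v) in f_i, and replace dx_i by d F_i = (∂F_i/∂u) du + (∂F_i/∂v) dv.
  For the x component: f_1(F) = -1; d F_1 = (0) du + (4*v) dv
  For the y component: f_2(F) = 2; d F_2 = (8*u) du + (0) dv
Combining and collecting du, dv coefficients:
  coeff of du: 16*u
  coeff of dv: -4*v
F^* omega = (16*u) du + (-4*v) dv.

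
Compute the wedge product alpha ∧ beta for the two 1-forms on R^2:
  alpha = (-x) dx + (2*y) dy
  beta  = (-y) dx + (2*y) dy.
alpha ∧ beta = (2*y*(-x + y)) dx ∧ dy

Distribute the wedge, using dx_i ∧ dx_j = -dx_j ∧ dx_i and dx_i ∧ dx_i = 0. For each pair (i, j) with i < j, the coefficient of dx_i ∧ dx_j in alpha ∧ beta is (alpha_i * beta_j - alpha_j * beta_i). Collecting: alpha ∧ beta = (2*y*(-x + y)) dx ∧ dy.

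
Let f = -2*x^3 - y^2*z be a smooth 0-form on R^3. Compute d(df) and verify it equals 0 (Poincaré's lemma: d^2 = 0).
d(df) = 0

Step 1: df = sum_i (∂f/∂x_i) dx_i = (-6*x^2) dx + (-2*y*z) dy + (-y^2) dz.
Step 2: Apply d again. Using the 1-form formula, the coefficient of dx ∧ dy in d(df) is ∂^2 f/∂x ∂y - ∂^2 f/∂y ∂x = (0) - (0) = 0 (equality of mixed partials for smooth f).
Similarly for dx ∧ dz and dy ∧ dz — all coefficients vanish. So d(df) = 0.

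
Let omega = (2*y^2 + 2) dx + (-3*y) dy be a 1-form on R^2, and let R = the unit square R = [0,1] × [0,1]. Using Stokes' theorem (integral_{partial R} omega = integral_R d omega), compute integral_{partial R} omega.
integral_(partial R) omega = -2

Stokes: integral_partial_R omega = integral_R d omega with d omega = (∂Q/∂x - ∂P/∂y) dx ∧ dy.
  ∂Q/∂x = 0
  ∂P/∂y = 4*y
  integrand = ∂Q/∂x - ∂P/∂y = -4*y.
Integrating over R: integral_0^1 integral_0^1 (-4*y) dx dy = -2.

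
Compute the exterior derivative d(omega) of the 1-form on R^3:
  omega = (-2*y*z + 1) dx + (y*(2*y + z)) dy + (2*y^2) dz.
d(omega) = (2*z) dx ∧ dy + (2*y) dx ∧ dz + (3*y) dy ∧ dz

For a 1-form omega = sum_i f_i dx_i, the exterior derivative is
  d(omega) = sum_{i < j} (∂f_j/∂x_i - ∂f_i/∂x_j) dx_i ∧ dx_j.
  coefficient of dx ∧ dy: ∂f_2/∂x - ∂f_1/∂y = ∂(y*(2*y + z))/∂x - ∂(-2*y*z + 1)/∂y = 2*z
  coefficient of dx ∧ dz: ∂f_3/∂x - ∂f_1/∂z = ∂(2*y^2)/∂x - ∂(-2*y*z + 1)/∂z = 2*y
  coefficient of dy ∧ dz: ∂f_3/∂y - ∂f_2/∂z = ∂(2*y^2)/∂y - ∂(y*(2*y + z))/∂z = 3*y
Assembling: d(omega) = (2*z) dx ∧ dy + (2*y) dx ∧ dz + (3*y) dy ∧ dz.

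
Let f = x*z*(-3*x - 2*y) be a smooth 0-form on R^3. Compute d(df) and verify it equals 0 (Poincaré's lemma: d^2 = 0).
d(df) = 0

Step 1: df = sum_i (∂f/∂x_i) dx_i = (2*z*(-3*x - y)) dx + (-2*x*z) dy + (x*(-3*x - 2*y)) dz.
Step 2: Apply d again. Using the 1-form formula, the coefficient of dx ∧ dy in d(df) is ∂^2 f/∂x ∂y - ∂^2 f/∂y ∂x = (-2*z) - (-2*z) = 0 (equality of mixed partials for smooth f).
Similarly for dx ∧ dz and dy ∧ dz — all coefficients vanish. So d(df) = 0.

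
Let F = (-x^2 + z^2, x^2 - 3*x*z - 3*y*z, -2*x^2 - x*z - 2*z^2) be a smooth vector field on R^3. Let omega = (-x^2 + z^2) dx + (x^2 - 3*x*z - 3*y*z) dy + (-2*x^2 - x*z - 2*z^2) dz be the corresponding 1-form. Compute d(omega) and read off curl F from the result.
d(omega) = (3*x + 3*y) dy ∧ dz + (4*x + 3*z) dz ∧ dx + (2*x - 3*z) dx ∧ dy; curl F = (3*x + 3*y, 4*x + 3*z, 2*x - 3*z)

d omega = sum_{i<j} (∂f_j/∂x_i - ∂f_i/∂x_j) dx_i ∧ dx_j. Under the identification (dy ∧ dz, dz ∧ dx, dx ∧ dy) ↔ (e_x, e_y, e_z), the coefficients are exactly the components of curl F. Compute:
  ∂R/∂y - ∂Q/∂z = (0) - (-3*x - 3*y) = 3*x + 3*y
  ∂P/∂z - ∂R/∂x = (2*z) - (-4*x - z) = 4*x + 3*z
  ∂Q/∂x - ∂P/∂y = (2*x - 3*z) - (0) = 2*x - 3*z.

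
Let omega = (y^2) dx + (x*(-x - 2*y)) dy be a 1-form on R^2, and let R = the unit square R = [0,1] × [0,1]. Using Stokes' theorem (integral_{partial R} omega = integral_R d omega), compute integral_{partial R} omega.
integral_(partial R) omega = -3

Stokes: integral_partial_R omega = integral_R d omega with d omega = (∂Q/∂x - ∂P/∂y) dx ∧ dy.
  ∂Q/∂x = -2*x - 2*y
  ∂P/∂y = 2*y
  integrand = ∂Q/∂x - ∂P/∂y = -2*x - 4*y.
Integrating over R: integral_0^1 integral_0^1 (-2*x - 4*y) dx dy = -3.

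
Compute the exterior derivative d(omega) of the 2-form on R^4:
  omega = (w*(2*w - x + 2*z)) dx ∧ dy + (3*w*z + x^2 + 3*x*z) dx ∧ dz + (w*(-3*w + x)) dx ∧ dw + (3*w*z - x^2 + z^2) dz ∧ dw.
d(omega) = (2*w) dx ∧ dy ∧ dz + (4*w - x + 2*z) dx ∧ dy ∧ dw + (-2*x + 3*z) dx ∧ dz ∧ dw

For a 2-form omega = sum_{i<j} g_{ij} dx_i ∧ dx_j, the exterior derivative is
  d(omega) = sum_{i<j} d(g_{ij}) ∧ dx_i ∧ dx_j = sum_{i<j, k} (∂g_{ij}/∂x_k) dx_k ∧ dx_i ∧ dx_j.
Expand each term, using dx_k ∧ dx_i ∧ dx_j = sgn(permutation) dx_{(a)} ∧ dx_{(b)} ∧ dx_{(c)} with (a < b < c) sorted:
  d(w*(2*w - x + 2*z)) includes (∂/∂z)(w*(2*w - x + 2*z)) dz = (2*w) dz, which multiplied by dx ∧ dy gives (2*w) dx ∧ dy ∧ dz
  d(w*(2*w - x + 2*z)) includes (∂/∂w)(w*(2*w - x + 2*z)) dw = (4*w - x + 2*z) dw, which multiplied by dx ∧ dy gives (4*w - x + 2*z) dx ∧ dy ∧ dw
  d(3*w*z + x^2 + 3*x*z) includes (∂/∂w)(3*w*z + x^2 + 3*x*z) dw = (3*z) dw, which multiplied by dx ∧ dz gives (3*z) dx ∧ dz ∧ dw
  d(3*w*z - x^2 + z^2) includes (∂/∂x)(3*w*z - x^2 + z^2) dx = (-2*x) dx, which multiplied by dz ∧ dw gives (-2*x) dx ∧ dz ∧ dw
Collecting like 3-forms: d(omega) = (2*w) dx ∧ dy ∧ dz + (4*w - x + 2*z) dx ∧ dy ∧ dw + (-2*x + 3*z) dx ∧ dz ∧ dw.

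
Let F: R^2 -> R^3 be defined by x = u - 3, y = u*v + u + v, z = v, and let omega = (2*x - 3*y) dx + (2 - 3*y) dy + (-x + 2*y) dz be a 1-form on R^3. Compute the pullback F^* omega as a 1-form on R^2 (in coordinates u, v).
F^* omega = (-3*u*v^2 - 9*u*v - 4*u - 3*v^2 - 4*v - 4) du + (-3*u^2*v - 3*u^2 - 4*u*v - v + 5) dv

Using F^*(f dg) = (f ∘ F) d(g ∘ F), substitute each coordinate x_i by F_i(u, v) in f_i, and replace dx_i by d F_i = (∂F_i/∂u) du + (∂F_i/∂v) dv.
  For the x component: f_1(F) = -3*u*v - u - 3*v - 6; d F_1 = (1) du + (0) dv
  For the y component: f_2(F) = -3*u*v - 3*u - 3*v + 2; d F_2 = (v + 1) du + (u + 1) dv
  For the z component: f_3(F) = 2*u*v + u + 2*v + 3; d F_3 = (0) du + (1) dv
Combining and collecting du, dv coefficients:
  coeff of du: -3*u*v^2 - 9*u*v - 4*u - 3*v^2 - 4*v - 4
  coeff of dv: -3*u^2*v - 3*u^2 - 4*u*v - v + 5
F^* omega = (-3*u*v^2 - 9*u*v - 4*u - 3*v^2 - 4*v - 4) du + (-3*u^2*v - 3*u^2 - 4*u*v - v + 5) dv.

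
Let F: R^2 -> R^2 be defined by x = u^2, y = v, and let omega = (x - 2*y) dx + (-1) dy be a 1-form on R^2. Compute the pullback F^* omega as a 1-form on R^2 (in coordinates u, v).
F^* omega = (2*u*(u^2 - 2*v)) du + (-1) dv

Using F^*(f dg) = (f ∘ F) d(g ∘ F), substitute each coordinate x_i by F_i(u, v) in f_i, and replace dx_i by d F_i = (∂F_i/∂u) du + (∂F_i/∂v) dv.
  For the x component: f_1(F) = u^2 - 2*v; d F_1 = (2*u) du + (0) dv
  For the y component: f_2(F) = -1; d F_2 = (0) du + (1) dv
Combining and collecting du, dv coefficients:
  coeff of du: 2*u*(u^2 - 2*v)
  coeff of dv: -1
F^* omega = (2*u*(u^2 - 2*v)) du + (-1) dv.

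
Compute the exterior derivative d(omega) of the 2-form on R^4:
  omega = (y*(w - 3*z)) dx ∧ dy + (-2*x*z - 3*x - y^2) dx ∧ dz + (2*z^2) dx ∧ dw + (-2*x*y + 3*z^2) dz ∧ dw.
d(omega) = (-y) dx ∧ dy ∧ dz + (y) dx ∧ dy ∧ dw + (-2*y - 4*z) dx ∧ dz ∧ dw + (-2*x) dy ∧ dz ∧ dw

For a 2-form omega = sum_{i<j} g_{ij} dx_i ∧ dx_j, the exterior derivative is
  d(omega) = sum_{i<j} d(g_{ij}) ∧ dx_i ∧ dx_j = sum_{i<j, k} (∂g_{ij}/∂x_k) dx_k ∧ dx_i ∧ dx_j.
Expand each term, using dx_k ∧ dx_i ∧ dx_j = sgn(permutation) dx_{(a)} ∧ dx_{(b)} ∧ dx_{(c)} with (a < b < c) sorted:
  d(y*(w - 3*z)) includes (∂/∂z)(y*(w - 3*z)) dz = (-3*y) dz, which multiplied by dx ∧ dy gives (-3*y) dx ∧ dy ∧ dz
  d(y*(w - 3*z)) includes (∂/∂w)(y*(w - 3*z)) dw = (y) dw, which multiplied by dx ∧ dy gives (y) dx ∧ dy ∧ dw
  d(-2*x*z - 3*x - y^2) includes (∂/∂y)(-2*x*z - 3*x - y^2) dy = (-2*y) dy, which multiplied by dx ∧ dz gives (2*y) dx ∧ dy ∧ dz
  d(2*z^2) includes (∂/∂z)(2*z^2) dz = (4*z) dz, which multiplied by dx ∧ dw gives (-4*z) dx ∧ dz ∧ dw
  d(-2*x*y + 3*z^2) includes (∂/∂x)(-2*x*y + 3*z^2) dx = (-2*y) dx, which multiplied by dz ∧ dw gives (-2*y) dx ∧ dz ∧ dw
  d(-2*x*y + 3*z^2) includes (∂/∂y)(-2*x*y + 3*z^2) dy = (-2*x) dy, which multiplied by dz ∧ dw gives (-2*x) dy ∧ dz ∧ dw
Collecting like 3-forms: d(omega) = (-y) dx ∧ dy ∧ dz + (y) dx ∧ dy ∧ dw + (-2*y - 4*z) dx ∧ dz ∧ dw + (-2*x) dy ∧ dz ∧ dw.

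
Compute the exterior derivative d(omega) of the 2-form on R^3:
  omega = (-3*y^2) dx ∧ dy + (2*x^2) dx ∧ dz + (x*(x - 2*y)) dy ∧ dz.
d(omega) = (2*x - 2*y) dx ∧ dy ∧ dz

For a 2-form omega = sum_{i<j} g_{ij} dx_i ∧ dx_j, the exterior derivative is
  d(omega) = sum_{i<j} d(g_{ij}) ∧ dx_i ∧ dx_j = sum_{i<j, k} (∂g_{ij}/∂x_k) dx_k ∧ dx_i ∧ dx_j.
Expand each term, using dx_k ∧ dx_i ∧ dx_j = sgn(permutation) dx_{(a)} ∧ dx_{(b)} ∧ dx_{(c)} with (a < b < c) sorted:
  d(x*(x - 2*y)) includes (∂/∂x)(x*(x - 2*y)) dx = (2*x - 2*y) dx, which multiplied by dy ∧ dz gives (2*x - 2*y) dx ∧ dy ∧ dz
Collecting like 3-forms: d(omega) = (2*x - 2*y) dx ∧ dy ∧ dz.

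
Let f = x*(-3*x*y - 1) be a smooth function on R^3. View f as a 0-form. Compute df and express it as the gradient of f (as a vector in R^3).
df = (-6*x*y - 1) dx + (-3*x^2) dy + (0) dz; grad f = (-6*x*y - 1, -3*x^2, 0)

For a 0-form f, d f = (∂f/∂x) dx + (∂f/∂y) dy + (∂f/∂z) dz. The components of the vector representation are exactly the entries of grad f in Cartesian coordinates:
  ∂f/∂x = -6*x*y - 1
  ∂f/∂y = -3*x^2
  ∂f/∂z = 0.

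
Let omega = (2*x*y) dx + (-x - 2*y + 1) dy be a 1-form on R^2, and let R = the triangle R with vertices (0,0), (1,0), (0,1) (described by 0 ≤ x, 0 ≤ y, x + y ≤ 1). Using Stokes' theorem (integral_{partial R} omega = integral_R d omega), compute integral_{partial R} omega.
integral_(partial R) omega = -5/6

Stokes: integral_partial_R omega = integral_R d omega with d omega = (∂Q/∂x - ∂P/∂y) dx ∧ dy.
  ∂Q/∂x = -1
  ∂P/∂y = 2*x
  integrand = ∂Q/∂x - ∂P/∂y = -2*x - 1.
Integrating over R: integral_0^1 integral_0^{1-x} (-2*x - 1) dy dx = -5/6.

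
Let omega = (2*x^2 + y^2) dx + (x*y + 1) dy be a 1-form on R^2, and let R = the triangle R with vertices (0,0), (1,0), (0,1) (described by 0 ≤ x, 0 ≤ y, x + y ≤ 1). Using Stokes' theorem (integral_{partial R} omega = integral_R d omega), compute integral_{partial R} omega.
integral_(partial R) omega = -1/6

Stokes: integral_partial_R omega = integral_R d omega with d omega = (∂Q/∂x - ∂P/∂y) dx ∧ dy.
  ∂Q/∂x = y
  ∂P/∂y = 2*y
  integrand = ∂Q/∂x - ∂P/∂y = -y.
Integrating over R: integral_0^1 integral_0^{1-x} (-y) dy dx = -1/6.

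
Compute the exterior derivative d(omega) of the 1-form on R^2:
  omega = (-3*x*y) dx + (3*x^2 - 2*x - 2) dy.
d(omega) = (9*x - 2) dx ∧ dy

For a 1-form omega = sum_i f_i dx_i, the exterior derivative is
  d(omega) = sum_{i < j} (∂f_j/∂x_i - ∂f_i/∂x_j) dx_i ∧ dx_j.
  coefficient of dx ∧ dy: ∂f_2/∂x - ∂f_1/∂y = ∂(3*x^2 - 2*x - 2)/∂x - ∂(-3*x*y)/∂y = 9*x - 2
Assembling: d(omega) = (9*x - 2) dx ∧ dy.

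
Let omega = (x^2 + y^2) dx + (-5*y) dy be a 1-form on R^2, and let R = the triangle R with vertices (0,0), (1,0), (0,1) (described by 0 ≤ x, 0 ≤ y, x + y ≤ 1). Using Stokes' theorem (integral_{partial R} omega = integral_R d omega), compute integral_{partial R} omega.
integral_(partial R) omega = -1/3

Stokes: integral_partial_R omega = integral_R d omega with d omega = (∂Q/∂x - ∂P/∂y) dx ∧ dy.
  ∂Q/∂x = 0
  ∂P/∂y = 2*y
  integrand = ∂Q/∂x - ∂P/∂y = -2*y.
Integrating over R: integral_0^1 integral_0^{1-x} (-2*y) dy dx = -1/3.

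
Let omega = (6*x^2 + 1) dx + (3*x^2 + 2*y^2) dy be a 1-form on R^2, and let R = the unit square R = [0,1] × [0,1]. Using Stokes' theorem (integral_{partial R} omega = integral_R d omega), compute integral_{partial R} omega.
integral_(partial R) omega = 3

Stokes: integral_partial_R omega = integral_R d omega with d omega = (∂Q/∂x - ∂P/∂y) dx ∧ dy.
  ∂Q/∂x = 6*x
  ∂P/∂y = 0
  integrand = ∂Q/∂x - ∂P/∂y = 6*x.
Integrating over R: integral_0^1 integral_0^1 (6*x) dx dy = 3.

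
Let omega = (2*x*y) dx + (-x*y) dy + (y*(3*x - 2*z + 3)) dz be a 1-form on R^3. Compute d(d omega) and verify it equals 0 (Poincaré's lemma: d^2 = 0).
d(d omega) = 0

Step 1: d omega = sum_{i<j} (∂f_j/∂x_i - ∂f_i/∂x_j) dx_i ∧ dx_j:
  coeff of dx ∧ dy: -2*x - y
  coeff of dx ∧ dz: 3*y
  coeff of dy ∧ dz: 3*x - 2*z + 3
Step 2: Apply d again to each 2-form coefficient. The only possible 3-form in R^3 is dx ∧ dy ∧ dz, with coefficient
  ∂(coeff of dy∧dz)/∂x - ∂(coeff of dx∧dz)/∂y + ∂(coeff of dx∧dy)/∂z
  = ∂/∂x (3*x - 2*z + 3) - ∂/∂y (3*y) + ∂/∂z (-2*x - y).
Each of these terms simplifies to sums of mixed partials that cancel in pairs. The result is 0 (by equality of mixed partials for smooth functions — Schwarz / Clairaut).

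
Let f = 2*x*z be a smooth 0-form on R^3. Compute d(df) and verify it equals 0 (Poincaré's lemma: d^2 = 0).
d(df) = 0

Step 1: df = sum_i (∂f/∂x_i) dx_i = (2*z) dx + (0) dy + (2*x) dz.
Step 2: Apply d again. Using the 1-form formula, the coefficient of dx ∧ dy in d(df) is ∂^2 f/∂x ∂y - ∂^2 f/∂y ∂x = (0) - (0) = 0 (equality of mixed partials for smooth f).
Similarly for dx ∧ dz and dy ∧ dz — all coefficients vanish. So d(df) = 0.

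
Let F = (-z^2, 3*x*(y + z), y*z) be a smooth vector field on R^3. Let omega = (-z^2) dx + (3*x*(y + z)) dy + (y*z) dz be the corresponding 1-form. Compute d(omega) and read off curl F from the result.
d(omega) = (-3*x + z) dy ∧ dz + (-2*z) dz ∧ dx + (3*y + 3*z) dx ∧ dy; curl F = (-3*x + z, -2*z, 3*y + 3*z)

d omega = sum_{i<j} (∂f_j/∂x_i - ∂f_i/∂x_j) dx_i ∧ dx_j. Under the identification (dy ∧ dz, dz ∧ dx, dx ∧ dy) ↔ (e_x, e_y, e_z), the coefficients are exactly the components of curl F. Compute:
  ∂R/∂y - ∂Q/∂z = (z) - (3*x) = -3*x + z
  ∂P/∂z - ∂R/∂x = (-2*z) - (0) = -2*z
  ∂Q/∂x - ∂P/∂y = (3*y + 3*z) - (0) = 3*y + 3*z.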